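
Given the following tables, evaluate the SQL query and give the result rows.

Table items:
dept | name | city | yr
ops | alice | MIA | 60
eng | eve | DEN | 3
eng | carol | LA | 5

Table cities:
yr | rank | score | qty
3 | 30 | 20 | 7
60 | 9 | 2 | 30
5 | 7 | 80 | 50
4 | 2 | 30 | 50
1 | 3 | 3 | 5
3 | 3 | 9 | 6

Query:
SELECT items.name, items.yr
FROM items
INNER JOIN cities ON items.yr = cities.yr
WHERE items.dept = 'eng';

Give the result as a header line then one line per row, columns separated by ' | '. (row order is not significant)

== RESULT ==
items.name | items.yr
eve | 3
eve | 3
carol | 5

Derivation:
After JOIN cities (4 rows):
items.dept | items.name | items.city | items.yr | cities.yr | cities.rank | cities.score | cities.qty
ops | alice | MIA | 60 | 60 | 9 | 2 | 30
eng | eve | DEN | 3 | 3 | 30 | 20 | 7
eng | eve | DEN | 3 | 3 | 3 | 9 | 6
eng | carol | LA | 5 | 5 | 7 | 80 | 50
After WHERE (3 rows):
items.dept | items.name | items.city | items.yr | cities.yr | cities.rank | cities.score | cities.qty
eng | eve | DEN | 3 | 3 | 30 | 20 | 7
eng | eve | DEN | 3 | 3 | 3 | 9 | 6
eng | carol | LA | 5 | 5 | 7 | 80 | 50
After SELECT (3 rows):
items.name | items.yr
eve | 3
eve | 3
carol | 5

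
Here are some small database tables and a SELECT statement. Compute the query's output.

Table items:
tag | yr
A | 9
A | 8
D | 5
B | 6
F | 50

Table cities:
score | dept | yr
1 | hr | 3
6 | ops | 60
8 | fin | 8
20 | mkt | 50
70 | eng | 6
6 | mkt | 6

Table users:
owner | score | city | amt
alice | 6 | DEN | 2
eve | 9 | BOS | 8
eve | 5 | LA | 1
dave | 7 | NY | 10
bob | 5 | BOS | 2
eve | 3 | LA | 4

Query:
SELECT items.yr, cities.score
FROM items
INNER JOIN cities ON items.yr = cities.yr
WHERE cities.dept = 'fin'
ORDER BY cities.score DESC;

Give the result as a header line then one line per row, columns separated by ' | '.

== RESULT ==
items.yr | cities.score
8 | 8

Derivation:
After JOIN cities (4 rows):
items.tag | items.yr | cities.score | cities.dept | cities.yr
A | 8 | 8 | fin | 8
B | 6 | 70 | eng | 6
B | 6 | 6 | mkt | 6
F | 50 | 20 | mkt | 50
After WHERE (1 rows):
items.tag | items.yr | cities.score | cities.dept | cities.yr
A | 8 | 8 | fin | 8
After SELECT (1 rows):
items.yr | cities.score
8 | 8
After ORDER BY (1 rows):
items.yr | cities.score
8 | 8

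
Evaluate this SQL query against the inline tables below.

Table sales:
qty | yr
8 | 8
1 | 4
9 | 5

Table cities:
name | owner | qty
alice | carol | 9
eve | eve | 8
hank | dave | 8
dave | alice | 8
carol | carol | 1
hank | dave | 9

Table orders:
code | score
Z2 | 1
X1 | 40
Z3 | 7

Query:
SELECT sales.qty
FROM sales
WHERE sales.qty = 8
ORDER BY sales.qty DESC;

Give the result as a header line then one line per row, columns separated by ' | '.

== RESULT ==
sales.qty
8

Derivation:
After WHERE (1 rows):
sales.qty | sales.yr
8 | 8
After SELECT (1 rows):
sales.qty
8
After ORDER BY (1 rows):
sales.qty
8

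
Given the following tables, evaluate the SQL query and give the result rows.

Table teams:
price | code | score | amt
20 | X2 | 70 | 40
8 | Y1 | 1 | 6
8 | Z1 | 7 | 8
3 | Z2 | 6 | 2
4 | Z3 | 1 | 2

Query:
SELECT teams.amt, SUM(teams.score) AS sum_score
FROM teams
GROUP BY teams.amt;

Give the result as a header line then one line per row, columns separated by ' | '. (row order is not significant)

== RESULT ==
teams.amt | sum_score
40 | 70
6 | 1
8 | 7
2 | 7

Derivation:
After GROUP BY (4 rows):
teams.amt | sum_score
40 | 70
6 | 1
8 | 7
2 | 7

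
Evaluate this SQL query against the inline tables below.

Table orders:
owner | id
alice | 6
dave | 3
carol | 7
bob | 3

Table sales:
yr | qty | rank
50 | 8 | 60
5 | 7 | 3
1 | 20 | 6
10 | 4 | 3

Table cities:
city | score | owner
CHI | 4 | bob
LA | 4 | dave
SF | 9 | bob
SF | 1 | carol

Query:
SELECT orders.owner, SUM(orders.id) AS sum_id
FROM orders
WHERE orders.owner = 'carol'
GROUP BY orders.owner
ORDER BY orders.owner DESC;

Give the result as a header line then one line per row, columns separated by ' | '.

== RESULT ==
orders.owner | sum_id
carol | 7

Derivation:
After WHERE (1 rows):
orders.owner | orders.id
carol | 7
After GROUP BY (1 rows):
orders.owner | sum_id
carol | 7
After ORDER BY (1 rows):
orders.owner | sum_id
carol | 7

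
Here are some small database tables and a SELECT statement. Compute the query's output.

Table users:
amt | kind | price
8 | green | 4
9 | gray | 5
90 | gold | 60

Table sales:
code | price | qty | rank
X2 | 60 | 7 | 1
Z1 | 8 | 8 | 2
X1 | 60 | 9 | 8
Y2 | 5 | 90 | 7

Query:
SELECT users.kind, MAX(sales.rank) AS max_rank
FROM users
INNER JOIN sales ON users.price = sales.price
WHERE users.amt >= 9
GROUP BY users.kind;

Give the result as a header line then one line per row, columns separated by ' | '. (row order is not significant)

== RESULT ==
users.kind | max_rank
gray | 7
gold | 8

Derivation:
After JOIN sales (3 rows):
users.amt | users.kind | users.price | sales.code | sales.price | sales.qty | sales.rank
9 | gray | 5 | Y2 | 5 | 90 | 7
90 | gold | 60 | X2 | 60 | 7 | 1
90 | gold | 60 | X1 | 60 | 9 | 8
After WHERE (3 rows):
users.amt | users.kind | users.price | sales.code | sales.price | sales.qty | sales.rank
9 | gray | 5 | Y2 | 5 | 90 | 7
90 | gold | 60 | X2 | 60 | 7 | 1
90 | gold | 60 | X1 | 60 | 9 | 8
After GROUP BY (2 rows):
users.kind | max_rank
gray | 7
gold | 8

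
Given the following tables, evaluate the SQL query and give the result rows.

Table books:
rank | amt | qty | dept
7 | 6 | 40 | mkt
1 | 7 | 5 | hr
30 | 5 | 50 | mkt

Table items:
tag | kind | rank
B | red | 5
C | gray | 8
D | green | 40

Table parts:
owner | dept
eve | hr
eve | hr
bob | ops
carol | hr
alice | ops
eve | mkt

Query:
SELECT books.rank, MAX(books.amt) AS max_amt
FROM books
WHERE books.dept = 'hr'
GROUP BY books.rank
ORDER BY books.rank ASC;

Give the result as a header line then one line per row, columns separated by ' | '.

== RESULT ==
books.rank | max_amt
1 | 7

Derivation:
After WHERE (1 rows):
books.rank | books.amt | books.qty | books.dept
1 | 7 | 5 | hr
After GROUP BY (1 rows):
books.rank | max_amt
1 | 7
After ORDER BY (1 rows):
books.rank | max_amt
1 | 7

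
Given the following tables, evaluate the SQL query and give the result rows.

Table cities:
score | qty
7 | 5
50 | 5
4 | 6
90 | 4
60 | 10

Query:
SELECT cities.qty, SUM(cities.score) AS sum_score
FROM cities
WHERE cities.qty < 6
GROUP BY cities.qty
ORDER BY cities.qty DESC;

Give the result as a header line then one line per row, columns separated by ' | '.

== RESULT ==
cities.qty | sum_score
5 | 57
4 | 90

Derivation:
After WHERE (3 rows):
cities.score | cities.qty
7 | 5
50 | 5
90 | 4
After GROUP BY (2 rows):
cities.qty | sum_score
5 | 57
4 | 90
After ORDER BY (2 rows):
cities.qty | sum_score
5 | 57
4 | 90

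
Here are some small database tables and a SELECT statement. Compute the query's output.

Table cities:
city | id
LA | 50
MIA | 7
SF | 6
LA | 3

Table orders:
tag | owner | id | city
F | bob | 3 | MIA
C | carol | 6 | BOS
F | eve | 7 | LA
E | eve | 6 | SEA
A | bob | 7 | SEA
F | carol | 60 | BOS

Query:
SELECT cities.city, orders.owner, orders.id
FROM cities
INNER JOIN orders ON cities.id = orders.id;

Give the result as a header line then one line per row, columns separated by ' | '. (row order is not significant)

After JOIN orders (5 rows):
cities.city | cities.id | orders.tag | orders.owner | orders.id | orders.city
MIA | 7 | F | eve | 7 | LA
MIA | 7 | A | bob | 7 | SEA
SF | 6 | C | carol | 6 | BOS
SF | 6 | E | eve | 6 | SEA
LA | 3 | F | bob | 3 | MIA
After SELECT (5 rows):
cities.city | orders.owner | orders.id
MIA | eve | 7
MIA | bob | 7
SF | carol | 6
SF | eve | 6
LA | bob | 3

== RESULT ==
cities.city | orders.owner | orders.id
MIA | eve | 7
MIA | bob | 7
SF | carol | 6
SF | eve | 6
LA | bob | 3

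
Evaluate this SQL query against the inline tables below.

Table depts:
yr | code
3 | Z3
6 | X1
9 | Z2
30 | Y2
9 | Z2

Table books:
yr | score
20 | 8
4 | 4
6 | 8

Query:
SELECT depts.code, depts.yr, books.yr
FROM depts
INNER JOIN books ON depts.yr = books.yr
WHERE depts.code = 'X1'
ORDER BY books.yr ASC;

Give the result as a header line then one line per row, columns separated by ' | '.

== RESULT ==
depts.code | depts.yr | books.yr
X1 | 6 | 6

Derivation:
After JOIN books (1 rows):
depts.yr | depts.code | books.yr | books.score
6 | X1 | 6 | 8
After WHERE (1 rows):
depts.yr | depts.code | books.yr | books.score
6 | X1 | 6 | 8
After SELECT (1 rows):
depts.code | depts.yr | books.yr
X1 | 6 | 6
After ORDER BY (1 rows):
depts.code | depts.yr | books.yr
X1 | 6 | 6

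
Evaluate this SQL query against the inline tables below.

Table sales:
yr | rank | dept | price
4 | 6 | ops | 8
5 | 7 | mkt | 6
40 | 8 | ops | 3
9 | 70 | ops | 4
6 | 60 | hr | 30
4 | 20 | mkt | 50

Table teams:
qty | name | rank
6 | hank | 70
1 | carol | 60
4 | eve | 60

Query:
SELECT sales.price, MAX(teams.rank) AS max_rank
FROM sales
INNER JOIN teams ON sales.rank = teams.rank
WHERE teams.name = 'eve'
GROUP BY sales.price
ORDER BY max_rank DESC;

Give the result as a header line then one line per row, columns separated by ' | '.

After JOIN teams (3 rows):
sales.yr | sales.rank | sales.dept | sales.price | teams.qty | teams.name | teams.rank
9 | 70 | ops | 4 | 6 | hank | 70
6 | 60 | hr | 30 | 1 | carol | 60
6 | 60 | hr | 30 | 4 | eve | 60
After WHERE (1 rows):
sales.yr | sales.rank | sales.dept | sales.price | teams.qty | teams.name | teams.rank
6 | 60 | hr | 30 | 4 | eve | 60
After GROUP BY (1 rows):
sales.price | max_rank
30 | 60
After ORDER BY (1 rows):
sales.price | max_rank
30 | 60

== RESULT ==
sales.price | max_rank
30 | 60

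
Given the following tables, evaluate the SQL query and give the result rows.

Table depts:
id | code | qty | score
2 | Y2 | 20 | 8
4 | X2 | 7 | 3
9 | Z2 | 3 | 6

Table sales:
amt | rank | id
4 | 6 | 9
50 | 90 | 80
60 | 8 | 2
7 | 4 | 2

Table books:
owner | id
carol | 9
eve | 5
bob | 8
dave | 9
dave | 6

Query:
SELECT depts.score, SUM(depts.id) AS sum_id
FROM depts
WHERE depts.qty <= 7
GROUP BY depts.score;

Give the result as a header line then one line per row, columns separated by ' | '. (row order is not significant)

== RESULT ==
depts.score | sum_id
3 | 4
6 | 9

Derivation:
After WHERE (2 rows):
depts.id | depts.code | depts.qty | depts.score
4 | X2 | 7 | 3
9 | Z2 | 3 | 6
After GROUP BY (2 rows):
depts.score | sum_id
3 | 4
6 | 9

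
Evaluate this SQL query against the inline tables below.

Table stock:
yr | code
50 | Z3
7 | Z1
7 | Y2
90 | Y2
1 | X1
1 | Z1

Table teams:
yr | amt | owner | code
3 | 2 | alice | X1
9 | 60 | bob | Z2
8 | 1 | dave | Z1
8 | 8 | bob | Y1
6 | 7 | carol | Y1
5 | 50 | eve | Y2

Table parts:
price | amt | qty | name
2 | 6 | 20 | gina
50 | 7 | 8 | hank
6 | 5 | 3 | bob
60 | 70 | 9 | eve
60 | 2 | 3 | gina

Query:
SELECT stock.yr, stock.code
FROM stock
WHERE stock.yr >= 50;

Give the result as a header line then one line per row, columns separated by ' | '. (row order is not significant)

== RESULT ==
stock.yr | stock.code
50 | Z3
90 | Y2

Derivation:
After WHERE (2 rows):
stock.yr | stock.code
50 | Z3
90 | Y2
After SELECT (2 rows):
stock.yr | stock.code
50 | Z3
90 | Y2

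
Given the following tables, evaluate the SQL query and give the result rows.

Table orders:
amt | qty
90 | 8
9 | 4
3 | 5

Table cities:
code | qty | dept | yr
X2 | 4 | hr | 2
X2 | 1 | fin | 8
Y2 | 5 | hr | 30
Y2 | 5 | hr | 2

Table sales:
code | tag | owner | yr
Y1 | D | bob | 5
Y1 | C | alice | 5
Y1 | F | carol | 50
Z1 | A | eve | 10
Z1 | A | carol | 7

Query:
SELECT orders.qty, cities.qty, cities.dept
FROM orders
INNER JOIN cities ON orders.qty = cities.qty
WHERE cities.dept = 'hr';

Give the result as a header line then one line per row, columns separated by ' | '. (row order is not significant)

After JOIN cities (3 rows):
orders.amt | orders.qty | cities.code | cities.qty | cities.dept | cities.yr
9 | 4 | X2 | 4 | hr | 2
3 | 5 | Y2 | 5 | hr | 30
3 | 5 | Y2 | 5 | hr | 2
After WHERE (3 rows):
orders.amt | orders.qty | cities.code | cities.qty | cities.dept | cities.yr
9 | 4 | X2 | 4 | hr | 2
3 | 5 | Y2 | 5 | hr | 30
3 | 5 | Y2 | 5 | hr | 2
After SELECT (3 rows):
orders.qty | cities.qty | cities.dept
4 | 4 | hr
5 | 5 | hr
5 | 5 | hr

== RESULT ==
orders.qty | cities.qty | cities.dept
4 | 4 | hr
5 | 5 | hr
5 | 5 | hr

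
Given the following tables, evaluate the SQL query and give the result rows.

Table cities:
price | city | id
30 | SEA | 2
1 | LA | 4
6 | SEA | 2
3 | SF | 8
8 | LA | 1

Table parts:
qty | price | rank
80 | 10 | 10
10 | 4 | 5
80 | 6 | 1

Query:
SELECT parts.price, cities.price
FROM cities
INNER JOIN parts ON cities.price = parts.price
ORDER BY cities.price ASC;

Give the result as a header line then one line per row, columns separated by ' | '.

After JOIN parts (1 rows):
cities.price | cities.city | cities.id | parts.qty | parts.price | parts.rank
6 | SEA | 2 | 80 | 6 | 1
After SELECT (1 rows):
parts.price | cities.price
6 | 6
After ORDER BY (1 rows):
parts.price | cities.price
6 | 6

== RESULT ==
parts.price | cities.price
6 | 6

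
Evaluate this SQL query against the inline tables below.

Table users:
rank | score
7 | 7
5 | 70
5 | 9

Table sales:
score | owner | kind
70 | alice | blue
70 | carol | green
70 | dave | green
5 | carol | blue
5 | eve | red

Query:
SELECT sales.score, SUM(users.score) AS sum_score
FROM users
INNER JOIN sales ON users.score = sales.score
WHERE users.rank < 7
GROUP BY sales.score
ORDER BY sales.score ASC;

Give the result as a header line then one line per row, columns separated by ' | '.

After JOIN sales (3 rows):
users.rank | users.score | sales.score | sales.owner | sales.kind
5 | 70 | 70 | alice | blue
5 | 70 | 70 | carol | green
5 | 70 | 70 | dave | green
After WHERE (3 rows):
users.rank | users.score | sales.score | sales.owner | sales.kind
5 | 70 | 70 | alice | blue
5 | 70 | 70 | carol | green
5 | 70 | 70 | dave | green
After GROUP BY (1 rows):
sales.score | sum_score
70 | 210
After ORDER BY (1 rows):
sales.score | sum_score
70 | 210

== RESULT ==
sales.score | sum_score
70 | 210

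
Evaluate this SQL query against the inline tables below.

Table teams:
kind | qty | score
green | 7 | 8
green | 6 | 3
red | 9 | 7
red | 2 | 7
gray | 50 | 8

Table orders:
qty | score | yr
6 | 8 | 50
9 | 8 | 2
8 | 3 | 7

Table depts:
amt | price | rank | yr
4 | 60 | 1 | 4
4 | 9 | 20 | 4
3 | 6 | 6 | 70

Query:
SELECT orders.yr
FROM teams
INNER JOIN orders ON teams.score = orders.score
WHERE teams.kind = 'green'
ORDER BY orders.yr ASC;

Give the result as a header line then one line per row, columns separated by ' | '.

== RESULT ==
orders.yr
2
7
50

Derivation:
After JOIN orders (5 rows):
teams.kind | teams.qty | teams.score | orders.qty | orders.score | orders.yr
green | 7 | 8 | 6 | 8 | 50
green | 7 | 8 | 9 | 8 | 2
green | 6 | 3 | 8 | 3 | 7
gray | 50 | 8 | 6 | 8 | 50
gray | 50 | 8 | 9 | 8 | 2
After WHERE (3 rows):
teams.kind | teams.qty | teams.score | orders.qty | orders.score | orders.yr
green | 7 | 8 | 6 | 8 | 50
green | 7 | 8 | 9 | 8 | 2
green | 6 | 3 | 8 | 3 | 7
After SELECT (3 rows):
orders.yr
50
2
7
After ORDER BY (3 rows):
orders.yr
2
7
50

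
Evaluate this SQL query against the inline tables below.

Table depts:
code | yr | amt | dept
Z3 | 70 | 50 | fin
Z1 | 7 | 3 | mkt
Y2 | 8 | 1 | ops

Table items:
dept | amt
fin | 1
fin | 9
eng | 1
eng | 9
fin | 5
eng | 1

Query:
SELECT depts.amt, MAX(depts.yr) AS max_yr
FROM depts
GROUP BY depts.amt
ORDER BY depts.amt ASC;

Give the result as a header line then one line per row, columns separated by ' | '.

== RESULT ==
depts.amt | max_yr
1 | 8
3 | 7
50 | 70

Derivation:
After GROUP BY (3 rows):
depts.amt | max_yr
50 | 70
3 | 7
1 | 8
After ORDER BY (3 rows):
depts.amt | max_yr
1 | 8
3 | 7
50 | 70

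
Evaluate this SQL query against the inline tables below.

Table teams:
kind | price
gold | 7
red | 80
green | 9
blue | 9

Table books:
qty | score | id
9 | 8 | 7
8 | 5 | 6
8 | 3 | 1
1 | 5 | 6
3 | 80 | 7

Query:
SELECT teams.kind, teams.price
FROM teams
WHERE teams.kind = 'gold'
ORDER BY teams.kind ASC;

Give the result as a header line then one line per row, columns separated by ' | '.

== RESULT ==
teams.kind | teams.price
gold | 7

Derivation:
After WHERE (1 rows):
teams.kind | teams.price
gold | 7
After SELECT (1 rows):
teams.kind | teams.price
gold | 7
After ORDER BY (1 rows):
teams.kind | teams.price
gold | 7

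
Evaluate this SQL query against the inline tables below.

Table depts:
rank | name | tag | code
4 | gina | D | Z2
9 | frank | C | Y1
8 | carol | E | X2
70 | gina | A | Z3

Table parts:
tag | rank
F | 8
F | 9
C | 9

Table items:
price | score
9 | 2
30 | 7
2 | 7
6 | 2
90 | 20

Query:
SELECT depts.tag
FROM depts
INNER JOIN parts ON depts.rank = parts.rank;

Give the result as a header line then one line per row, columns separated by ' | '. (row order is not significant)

== RESULT ==
depts.tag
C
C
E

Derivation:
After JOIN parts (3 rows):
depts.rank | depts.name | depts.tag | depts.code | parts.tag | parts.rank
9 | frank | C | Y1 | F | 9
9 | frank | C | Y1 | C | 9
8 | carol | E | X2 | F | 8
After SELECT (3 rows):
depts.tag
C
C
E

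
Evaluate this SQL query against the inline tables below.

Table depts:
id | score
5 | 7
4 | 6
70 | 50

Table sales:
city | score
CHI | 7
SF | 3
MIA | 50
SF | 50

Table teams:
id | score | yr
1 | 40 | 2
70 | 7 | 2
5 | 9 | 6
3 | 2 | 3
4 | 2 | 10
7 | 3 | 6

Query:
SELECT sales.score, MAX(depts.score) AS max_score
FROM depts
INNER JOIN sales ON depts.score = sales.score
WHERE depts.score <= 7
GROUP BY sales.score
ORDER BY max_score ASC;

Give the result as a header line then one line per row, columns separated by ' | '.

== RESULT ==
sales.score | max_score
7 | 7

Derivation:
After JOIN sales (3 rows):
depts.id | depts.score | sales.city | sales.score
5 | 7 | CHI | 7
70 | 50 | MIA | 50
70 | 50 | SF | 50
After WHERE (1 rows):
depts.id | depts.score | sales.city | sales.score
5 | 7 | CHI | 7
After GROUP BY (1 rows):
sales.score | max_score
7 | 7
After ORDER BY (1 rows):
sales.score | max_score
7 | 7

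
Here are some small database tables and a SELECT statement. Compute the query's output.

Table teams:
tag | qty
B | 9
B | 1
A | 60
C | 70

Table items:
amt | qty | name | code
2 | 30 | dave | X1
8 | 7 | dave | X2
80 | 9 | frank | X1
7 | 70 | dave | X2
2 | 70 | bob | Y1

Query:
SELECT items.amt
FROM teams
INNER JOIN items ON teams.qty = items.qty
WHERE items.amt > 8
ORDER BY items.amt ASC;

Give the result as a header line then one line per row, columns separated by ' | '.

== RESULT ==
items.amt
80

Derivation:
After JOIN items (3 rows):
teams.tag | teams.qty | items.amt | items.qty | items.name | items.code
B | 9 | 80 | 9 | frank | X1
C | 70 | 7 | 70 | dave | X2
C | 70 | 2 | 70 | bob | Y1
After WHERE (1 rows):
teams.tag | teams.qty | items.amt | items.qty | items.name | items.code
B | 9 | 80 | 9 | frank | X1
After SELECT (1 rows):
items.amt
80
After ORDER BY (1 rows):
items.amt
80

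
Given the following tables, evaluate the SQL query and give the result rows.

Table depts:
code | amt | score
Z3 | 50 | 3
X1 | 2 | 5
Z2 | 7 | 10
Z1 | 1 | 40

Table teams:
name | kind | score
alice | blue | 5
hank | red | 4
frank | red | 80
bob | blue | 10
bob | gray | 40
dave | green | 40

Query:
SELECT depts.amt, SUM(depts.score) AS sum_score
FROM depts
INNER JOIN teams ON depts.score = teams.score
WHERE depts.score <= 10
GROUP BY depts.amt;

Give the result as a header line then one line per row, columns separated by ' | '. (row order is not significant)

After JOIN teams (4 rows):
depts.code | depts.amt | depts.score | teams.name | teams.kind | teams.score
X1 | 2 | 5 | alice | blue | 5
Z2 | 7 | 10 | bob | blue | 10
Z1 | 1 | 40 | bob | gray | 40
Z1 | 1 | 40 | dave | green | 40
After WHERE (2 rows):
depts.code | depts.amt | depts.score | teams.name | teams.kind | teams.score
X1 | 2 | 5 | alice | blue | 5
Z2 | 7 | 10 | bob | blue | 10
After GROUP BY (2 rows):
depts.amt | sum_score
2 | 5
7 | 10

== RESULT ==
depts.amt | sum_score
2 | 5
7 | 10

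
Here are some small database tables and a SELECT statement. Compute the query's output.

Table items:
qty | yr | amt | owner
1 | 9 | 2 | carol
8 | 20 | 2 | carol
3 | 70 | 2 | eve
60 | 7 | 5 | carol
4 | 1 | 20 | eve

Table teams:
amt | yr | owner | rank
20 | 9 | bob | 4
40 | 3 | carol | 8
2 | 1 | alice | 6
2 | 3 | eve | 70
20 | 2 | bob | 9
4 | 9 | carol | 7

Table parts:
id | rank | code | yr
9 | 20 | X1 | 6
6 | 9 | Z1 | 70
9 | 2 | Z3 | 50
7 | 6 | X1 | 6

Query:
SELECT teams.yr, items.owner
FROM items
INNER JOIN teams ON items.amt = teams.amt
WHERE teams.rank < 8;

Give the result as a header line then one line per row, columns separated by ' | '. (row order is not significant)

After JOIN teams (8 rows):
items.qty | items.yr | items.amt | items.owner | teams.amt | teams.yr | teams.owner | teams.rank
1 | 9 | 2 | carol | 2 | 1 | alice | 6
1 | 9 | 2 | carol | 2 | 3 | eve | 70
8 | 20 | 2 | carol | 2 | 1 | alice | 6
8 | 20 | 2 | carol | 2 | 3 | eve | 70
3 | 70 | 2 | eve | 2 | 1 | alice | 6
3 | 70 | 2 | eve | 2 | 3 | eve | 70
4 | 1 | 20 | eve | 20 | 9 | bob | 4
4 | 1 | 20 | eve | 20 | 2 | bob | 9
After WHERE (4 rows):
items.qty | items.yr | items.amt | items.owner | teams.amt | teams.yr | teams.owner | teams.rank
1 | 9 | 2 | carol | 2 | 1 | alice | 6
8 | 20 | 2 | carol | 2 | 1 | alice | 6
3 | 70 | 2 | eve | 2 | 1 | alice | 6
4 | 1 | 20 | eve | 20 | 9 | bob | 4
After SELECT (4 rows):
teams.yr | items.owner
1 | carol
1 | carol
1 | eve
9 | eve

== RESULT ==
teams.yr | items.owner
1 | carol
1 | carol
1 | eve
9 | eve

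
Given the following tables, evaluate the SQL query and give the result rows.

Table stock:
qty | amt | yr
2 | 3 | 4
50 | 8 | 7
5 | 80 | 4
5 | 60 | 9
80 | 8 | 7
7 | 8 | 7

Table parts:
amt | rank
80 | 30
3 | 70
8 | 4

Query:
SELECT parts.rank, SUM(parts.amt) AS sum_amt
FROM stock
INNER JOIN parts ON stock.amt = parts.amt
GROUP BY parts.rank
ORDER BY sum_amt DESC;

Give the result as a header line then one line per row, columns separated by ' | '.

== RESULT ==
parts.rank | sum_amt
30 | 80
4 | 24
70 | 3

Derivation:
After JOIN parts (5 rows):
stock.qty | stock.amt | stock.yr | parts.amt | parts.rank
2 | 3 | 4 | 3 | 70
50 | 8 | 7 | 8 | 4
5 | 80 | 4 | 80 | 30
80 | 8 | 7 | 8 | 4
7 | 8 | 7 | 8 | 4
After GROUP BY (3 rows):
parts.rank | sum_amt
70 | 3
4 | 24
30 | 80
After ORDER BY (3 rows):
parts.rank | sum_amt
30 | 80
4 | 24
70 | 3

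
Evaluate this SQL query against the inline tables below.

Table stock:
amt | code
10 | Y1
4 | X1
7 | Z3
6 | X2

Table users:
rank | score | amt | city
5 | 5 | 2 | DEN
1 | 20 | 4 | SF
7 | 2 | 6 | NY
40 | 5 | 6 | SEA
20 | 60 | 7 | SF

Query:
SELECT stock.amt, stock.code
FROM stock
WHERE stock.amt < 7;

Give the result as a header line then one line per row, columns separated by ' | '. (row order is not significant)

After WHERE (2 rows):
stock.amt | stock.code
4 | X1
6 | X2
After SELECT (2 rows):
stock.amt | stock.code
4 | X1
6 | X2

== RESULT ==
stock.amt | stock.code
4 | X1
6 | X2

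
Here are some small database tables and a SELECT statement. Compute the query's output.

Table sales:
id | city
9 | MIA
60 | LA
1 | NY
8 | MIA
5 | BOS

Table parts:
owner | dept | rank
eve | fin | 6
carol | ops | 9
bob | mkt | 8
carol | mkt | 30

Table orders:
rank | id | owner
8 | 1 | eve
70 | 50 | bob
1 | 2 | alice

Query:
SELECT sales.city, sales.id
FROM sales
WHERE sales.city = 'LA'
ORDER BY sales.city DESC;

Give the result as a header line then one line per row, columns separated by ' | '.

After WHERE (1 rows):
sales.id | sales.city
60 | LA
After SELECT (1 rows):
sales.city | sales.id
LA | 60
After ORDER BY (1 rows):
sales.city | sales.id
LA | 60

== RESULT ==
sales.city | sales.id
LA | 60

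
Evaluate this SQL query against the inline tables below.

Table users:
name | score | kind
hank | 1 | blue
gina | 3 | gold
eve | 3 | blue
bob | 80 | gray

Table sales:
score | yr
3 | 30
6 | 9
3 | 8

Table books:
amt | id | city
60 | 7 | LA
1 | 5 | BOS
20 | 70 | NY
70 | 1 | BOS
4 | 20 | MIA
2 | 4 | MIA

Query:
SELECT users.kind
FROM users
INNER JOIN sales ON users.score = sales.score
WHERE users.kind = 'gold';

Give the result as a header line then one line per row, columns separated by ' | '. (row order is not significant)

== RESULT ==
users.kind
gold
gold

Derivation:
After JOIN sales (4 rows):
users.name | users.score | users.kind | sales.score | sales.yr
gina | 3 | gold | 3 | 30
gina | 3 | gold | 3 | 8
eve | 3 | blue | 3 | 30
eve | 3 | blue | 3 | 8
After WHERE (2 rows):
users.name | users.score | users.kind | sales.score | sales.yr
gina | 3 | gold | 3 | 30
gina | 3 | gold | 3 | 8
After SELECT (2 rows):
users.kind
gold
gold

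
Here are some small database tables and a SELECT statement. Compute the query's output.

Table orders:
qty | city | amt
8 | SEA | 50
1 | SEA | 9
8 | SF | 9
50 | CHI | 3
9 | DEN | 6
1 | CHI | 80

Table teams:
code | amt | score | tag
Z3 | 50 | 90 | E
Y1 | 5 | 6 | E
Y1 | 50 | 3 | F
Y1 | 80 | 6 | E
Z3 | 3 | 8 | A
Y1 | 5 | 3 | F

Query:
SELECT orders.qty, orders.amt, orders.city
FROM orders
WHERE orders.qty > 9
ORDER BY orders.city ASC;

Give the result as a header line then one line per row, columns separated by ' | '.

== RESULT ==
orders.qty | orders.amt | orders.city
50 | 3 | CHI

Derivation:
After WHERE (1 rows):
orders.qty | orders.city | orders.amt
50 | CHI | 3
After SELECT (1 rows):
orders.qty | orders.amt | orders.city
50 | 3 | CHI
After ORDER BY (1 rows):
orders.qty | orders.amt | orders.city
50 | 3 | CHI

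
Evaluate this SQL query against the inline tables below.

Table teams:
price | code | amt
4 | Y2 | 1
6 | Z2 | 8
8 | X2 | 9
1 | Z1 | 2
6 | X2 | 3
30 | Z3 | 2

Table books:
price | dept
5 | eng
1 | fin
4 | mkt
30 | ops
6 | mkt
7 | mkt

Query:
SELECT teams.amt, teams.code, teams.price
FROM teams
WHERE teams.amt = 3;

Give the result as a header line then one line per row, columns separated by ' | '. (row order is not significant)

After WHERE (1 rows):
teams.price | teams.code | teams.amt
6 | X2 | 3
After SELECT (1 rows):
teams.amt | teams.code | teams.price
3 | X2 | 6

== RESULT ==
teams.amt | teams.code | teams.price
3 | X2 | 6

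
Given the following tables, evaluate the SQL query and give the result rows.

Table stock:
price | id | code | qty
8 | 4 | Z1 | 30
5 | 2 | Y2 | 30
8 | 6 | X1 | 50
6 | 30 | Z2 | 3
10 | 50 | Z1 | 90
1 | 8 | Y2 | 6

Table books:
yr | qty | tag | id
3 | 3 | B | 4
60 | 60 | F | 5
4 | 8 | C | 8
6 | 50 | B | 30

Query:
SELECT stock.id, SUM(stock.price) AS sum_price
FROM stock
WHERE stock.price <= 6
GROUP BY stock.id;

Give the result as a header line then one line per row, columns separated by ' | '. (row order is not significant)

== RESULT ==
stock.id | sum_price
2 | 5
30 | 6
8 | 1

Derivation:
After WHERE (3 rows):
stock.price | stock.id | stock.code | stock.qty
5 | 2 | Y2 | 30
6 | 30 | Z2 | 3
1 | 8 | Y2 | 6
After GROUP BY (3 rows):
stock.id | sum_price
2 | 5
30 | 6
8 | 1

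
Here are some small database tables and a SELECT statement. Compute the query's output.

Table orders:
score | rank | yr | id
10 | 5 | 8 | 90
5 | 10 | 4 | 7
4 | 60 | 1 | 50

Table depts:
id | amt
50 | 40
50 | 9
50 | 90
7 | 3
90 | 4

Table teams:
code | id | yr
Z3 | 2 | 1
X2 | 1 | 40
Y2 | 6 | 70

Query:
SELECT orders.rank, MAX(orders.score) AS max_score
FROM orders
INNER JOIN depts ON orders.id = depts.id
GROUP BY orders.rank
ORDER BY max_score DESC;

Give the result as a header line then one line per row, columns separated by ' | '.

== RESULT ==
orders.rank | max_score
5 | 10
10 | 5
60 | 4

Derivation:
After JOIN depts (5 rows):
orders.score | orders.rank | orders.yr | orders.id | depts.id | depts.amt
10 | 5 | 8 | 90 | 90 | 4
5 | 10 | 4 | 7 | 7 | 3
4 | 60 | 1 | 50 | 50 | 40
4 | 60 | 1 | 50 | 50 | 9
4 | 60 | 1 | 50 | 50 | 90
After GROUP BY (3 rows):
orders.rank | max_score
5 | 10
10 | 5
60 | 4
After ORDER BY (3 rows):
orders.rank | max_score
5 | 10
10 | 5
60 | 4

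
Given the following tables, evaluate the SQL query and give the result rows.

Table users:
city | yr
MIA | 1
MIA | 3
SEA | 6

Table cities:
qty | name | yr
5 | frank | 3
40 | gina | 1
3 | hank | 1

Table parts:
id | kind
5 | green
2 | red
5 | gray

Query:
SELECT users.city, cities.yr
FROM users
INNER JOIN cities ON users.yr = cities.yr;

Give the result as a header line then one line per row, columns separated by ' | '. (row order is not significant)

== RESULT ==
users.city | cities.yr
MIA | 1
MIA | 1
MIA | 3

Derivation:
After JOIN cities (3 rows):
users.city | users.yr | cities.qty | cities.name | cities.yr
MIA | 1 | 40 | gina | 1
MIA | 1 | 3 | hank | 1
MIA | 3 | 5 | frank | 3
After SELECT (3 rows):
users.city | cities.yr
MIA | 1
MIA | 1
MIA | 3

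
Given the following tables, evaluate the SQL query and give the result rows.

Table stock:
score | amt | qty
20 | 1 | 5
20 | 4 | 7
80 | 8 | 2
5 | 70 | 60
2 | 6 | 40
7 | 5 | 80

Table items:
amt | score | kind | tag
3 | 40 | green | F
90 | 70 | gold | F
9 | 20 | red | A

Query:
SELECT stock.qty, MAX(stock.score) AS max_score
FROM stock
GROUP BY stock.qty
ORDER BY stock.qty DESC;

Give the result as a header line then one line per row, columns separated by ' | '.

== RESULT ==
stock.qty | max_score
80 | 7
60 | 5
40 | 2
7 | 20
5 | 20
2 | 80

Derivation:
After GROUP BY (6 rows):
stock.qty | max_score
5 | 20
7 | 20
2 | 80
60 | 5
40 | 2
80 | 7
After ORDER BY (6 rows):
stock.qty | max_score
80 | 7
60 | 5
40 | 2
7 | 20
5 | 20
2 | 80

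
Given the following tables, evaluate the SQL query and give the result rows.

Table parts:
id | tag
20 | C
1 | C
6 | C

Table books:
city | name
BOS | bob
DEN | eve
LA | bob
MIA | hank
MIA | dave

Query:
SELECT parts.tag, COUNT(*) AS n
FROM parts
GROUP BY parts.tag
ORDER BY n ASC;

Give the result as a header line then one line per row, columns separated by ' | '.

After GROUP BY (1 rows):
parts.tag | n
C | 3
After ORDER BY (1 rows):
parts.tag | n
C | 3

== RESULT ==
parts.tag | n
C | 3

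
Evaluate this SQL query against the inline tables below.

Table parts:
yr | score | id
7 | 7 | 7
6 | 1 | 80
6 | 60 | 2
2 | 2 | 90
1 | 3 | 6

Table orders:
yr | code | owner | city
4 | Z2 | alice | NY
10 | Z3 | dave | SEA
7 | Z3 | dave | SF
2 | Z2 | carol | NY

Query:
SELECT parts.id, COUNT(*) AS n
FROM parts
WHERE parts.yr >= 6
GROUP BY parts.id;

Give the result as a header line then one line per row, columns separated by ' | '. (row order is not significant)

== RESULT ==
parts.id | n
7 | 1
80 | 1
2 | 1

Derivation:
After WHERE (3 rows):
parts.yr | parts.score | parts.id
7 | 7 | 7
6 | 1 | 80
6 | 60 | 2
After GROUP BY (3 rows):
parts.id | n
7 | 1
80 | 1
2 | 1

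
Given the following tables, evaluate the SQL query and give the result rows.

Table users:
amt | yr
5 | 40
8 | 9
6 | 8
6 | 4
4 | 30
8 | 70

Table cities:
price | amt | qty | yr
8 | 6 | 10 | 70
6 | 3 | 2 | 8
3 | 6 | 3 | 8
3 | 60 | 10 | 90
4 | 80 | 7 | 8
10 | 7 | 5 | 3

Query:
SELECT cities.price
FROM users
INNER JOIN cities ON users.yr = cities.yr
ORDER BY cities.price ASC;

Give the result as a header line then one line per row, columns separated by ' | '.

After JOIN cities (4 rows):
users.amt | users.yr | cities.price | cities.amt | cities.qty | cities.yr
6 | 8 | 6 | 3 | 2 | 8
6 | 8 | 3 | 6 | 3 | 8
6 | 8 | 4 | 80 | 7 | 8
8 | 70 | 8 | 6 | 10 | 70
After SELECT (4 rows):
cities.price
6
3
4
8
After ORDER BY (4 rows):
cities.price
3
4
6
8

== RESULT ==
cities.price
3
4
6
8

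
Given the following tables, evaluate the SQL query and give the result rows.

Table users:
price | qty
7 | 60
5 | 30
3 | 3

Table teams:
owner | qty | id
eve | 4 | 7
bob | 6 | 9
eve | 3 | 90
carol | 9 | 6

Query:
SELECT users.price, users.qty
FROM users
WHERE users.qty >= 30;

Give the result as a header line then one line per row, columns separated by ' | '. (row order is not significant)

== RESULT ==
users.price | users.qty
7 | 60
5 | 30

Derivation:
After WHERE (2 rows):
users.price | users.qty
7 | 60
5 | 30
After SELECT (2 rows):
users.price | users.qty
7 | 60
5 | 30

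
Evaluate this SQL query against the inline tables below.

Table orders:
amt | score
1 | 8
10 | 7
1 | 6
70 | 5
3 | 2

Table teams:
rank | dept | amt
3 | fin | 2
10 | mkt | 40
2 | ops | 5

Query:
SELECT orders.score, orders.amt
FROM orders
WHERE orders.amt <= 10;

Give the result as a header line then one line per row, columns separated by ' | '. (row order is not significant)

== RESULT ==
orders.score | orders.amt
8 | 1
7 | 10
6 | 1
2 | 3

Derivation:
After WHERE (4 rows):
orders.amt | orders.score
1 | 8
10 | 7
1 | 6
3 | 2
After SELECT (4 rows):
orders.score | orders.amt
8 | 1
7 | 10
6 | 1
2 | 3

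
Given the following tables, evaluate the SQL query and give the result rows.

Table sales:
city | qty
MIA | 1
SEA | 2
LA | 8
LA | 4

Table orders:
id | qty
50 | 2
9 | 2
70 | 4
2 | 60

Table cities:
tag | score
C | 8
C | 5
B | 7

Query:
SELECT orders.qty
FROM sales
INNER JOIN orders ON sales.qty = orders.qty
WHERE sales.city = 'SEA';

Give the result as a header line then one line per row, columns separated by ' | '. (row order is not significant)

After JOIN orders (3 rows):
sales.city | sales.qty | orders.id | orders.qty
SEA | 2 | 50 | 2
SEA | 2 | 9 | 2
LA | 4 | 70 | 4
After WHERE (2 rows):
sales.city | sales.qty | orders.id | orders.qty
SEA | 2 | 50 | 2
SEA | 2 | 9 | 2
After SELECT (2 rows):
orders.qty
2
2

== RESULT ==
orders.qty
2
2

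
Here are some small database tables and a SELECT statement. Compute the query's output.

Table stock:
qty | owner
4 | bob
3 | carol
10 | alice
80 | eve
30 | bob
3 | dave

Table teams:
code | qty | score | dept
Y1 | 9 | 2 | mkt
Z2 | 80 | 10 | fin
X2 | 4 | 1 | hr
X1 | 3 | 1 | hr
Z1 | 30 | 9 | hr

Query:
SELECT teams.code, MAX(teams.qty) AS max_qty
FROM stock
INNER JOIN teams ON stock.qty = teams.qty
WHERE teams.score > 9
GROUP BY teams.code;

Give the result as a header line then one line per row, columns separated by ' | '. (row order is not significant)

After JOIN teams (5 rows):
stock.qty | stock.owner | teams.code | teams.qty | teams.score | teams.dept
4 | bob | X2 | 4 | 1 | hr
3 | carol | X1 | 3 | 1 | hr
80 | eve | Z2 | 80 | 10 | fin
30 | bob | Z1 | 30 | 9 | hr
3 | dave | X1 | 3 | 1 | hr
After WHERE (1 rows):
stock.qty | stock.owner | teams.code | teams.qty | teams.score | teams.dept
80 | eve | Z2 | 80 | 10 | fin
After GROUP BY (1 rows):
teams.code | max_qty
Z2 | 80

== RESULT ==
teams.code | max_qty
Z2 | 80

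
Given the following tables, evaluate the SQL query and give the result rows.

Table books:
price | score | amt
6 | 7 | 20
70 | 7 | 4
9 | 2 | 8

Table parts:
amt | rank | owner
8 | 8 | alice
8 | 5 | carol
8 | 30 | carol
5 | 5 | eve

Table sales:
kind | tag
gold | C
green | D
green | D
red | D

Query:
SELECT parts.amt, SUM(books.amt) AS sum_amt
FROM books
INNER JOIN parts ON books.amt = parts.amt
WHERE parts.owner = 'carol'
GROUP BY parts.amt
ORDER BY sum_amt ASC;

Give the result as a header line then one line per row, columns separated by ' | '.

== RESULT ==
parts.amt | sum_amt
8 | 16

Derivation:
After JOIN parts (3 rows):
books.price | books.score | books.amt | parts.amt | parts.rank | parts.owner
9 | 2 | 8 | 8 | 8 | alice
9 | 2 | 8 | 8 | 5 | carol
9 | 2 | 8 | 8 | 30 | carol
After WHERE (2 rows):
books.price | books.score | books.amt | parts.amt | parts.rank | parts.owner
9 | 2 | 8 | 8 | 5 | carol
9 | 2 | 8 | 8 | 30 | carol
After GROUP BY (1 rows):
parts.amt | sum_amt
8 | 16
After ORDER BY (1 rows):
parts.amt | sum_amt
8 | 16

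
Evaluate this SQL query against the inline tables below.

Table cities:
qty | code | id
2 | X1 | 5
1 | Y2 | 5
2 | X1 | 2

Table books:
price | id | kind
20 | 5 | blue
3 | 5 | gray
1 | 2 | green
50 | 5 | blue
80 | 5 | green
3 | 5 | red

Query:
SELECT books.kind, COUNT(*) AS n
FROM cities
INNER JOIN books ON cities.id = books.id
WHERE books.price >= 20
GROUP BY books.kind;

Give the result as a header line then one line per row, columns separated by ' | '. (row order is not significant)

== RESULT ==
books.kind | n
blue | 4
green | 2

Derivation:
After JOIN books (11 rows):
cities.qty | cities.code | cities.id | books.price | books.id | books.kind
2 | X1 | 5 | 20 | 5 | blue
2 | X1 | 5 | 3 | 5 | gray
2 | X1 | 5 | 50 | 5 | blue
2 | X1 | 5 | 80 | 5 | green
2 | X1 | 5 | 3 | 5 | red
1 | Y2 | 5 | 20 | 5 | blue
1 | Y2 | 5 | 3 | 5 | gray
1 | Y2 | 5 | 50 | 5 | blue
1 | Y2 | 5 | 80 | 5 | green
1 | Y2 | 5 | 3 | 5 | red
2 | X1 | 2 | 1 | 2 | green
After WHERE (6 rows):
cities.qty | cities.code | cities.id | books.price | books.id | books.kind
2 | X1 | 5 | 20 | 5 | blue
2 | X1 | 5 | 50 | 5 | blue
2 | X1 | 5 | 80 | 5 | green
1 | Y2 | 5 | 20 | 5 | blue
1 | Y2 | 5 | 50 | 5 | blue
1 | Y2 | 5 | 80 | 5 | green
After GROUP BY (2 rows):
books.kind | n
blue | 4
green | 2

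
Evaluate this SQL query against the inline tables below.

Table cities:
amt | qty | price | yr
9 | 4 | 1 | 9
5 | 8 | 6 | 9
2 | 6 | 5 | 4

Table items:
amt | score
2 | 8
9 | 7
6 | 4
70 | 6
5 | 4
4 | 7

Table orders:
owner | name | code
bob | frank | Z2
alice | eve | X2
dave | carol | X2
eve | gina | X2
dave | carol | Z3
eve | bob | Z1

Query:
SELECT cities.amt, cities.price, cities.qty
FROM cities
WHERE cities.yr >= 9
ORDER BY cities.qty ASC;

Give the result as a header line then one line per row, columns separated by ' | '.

== RESULT ==
cities.amt | cities.price | cities.qty
9 | 1 | 4
5 | 6 | 8

Derivation:
After WHERE (2 rows):
cities.amt | cities.qty | cities.price | cities.yr
9 | 4 | 1 | 9
5 | 8 | 6 | 9
After SELECT (2 rows):
cities.amt | cities.price | cities.qty
9 | 1 | 4
5 | 6 | 8
After ORDER BY (2 rows):
cities.amt | cities.price | cities.qty
9 | 1 | 4
5 | 6 | 8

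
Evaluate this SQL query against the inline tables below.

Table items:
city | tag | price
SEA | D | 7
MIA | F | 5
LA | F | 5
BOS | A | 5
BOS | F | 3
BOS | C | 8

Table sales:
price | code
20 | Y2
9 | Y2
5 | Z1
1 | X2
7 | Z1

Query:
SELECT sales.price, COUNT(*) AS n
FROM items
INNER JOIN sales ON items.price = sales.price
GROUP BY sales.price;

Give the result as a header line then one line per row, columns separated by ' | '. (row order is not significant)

== RESULT ==
sales.price | n
7 | 1
5 | 3

Derivation:
After JOIN sales (4 rows):
items.city | items.tag | items.price | sales.price | sales.code
SEA | D | 7 | 7 | Z1
MIA | F | 5 | 5 | Z1
LA | F | 5 | 5 | Z1
BOS | A | 5 | 5 | Z1
After GROUP BY (2 rows):
sales.price | n
7 | 1
5 | 3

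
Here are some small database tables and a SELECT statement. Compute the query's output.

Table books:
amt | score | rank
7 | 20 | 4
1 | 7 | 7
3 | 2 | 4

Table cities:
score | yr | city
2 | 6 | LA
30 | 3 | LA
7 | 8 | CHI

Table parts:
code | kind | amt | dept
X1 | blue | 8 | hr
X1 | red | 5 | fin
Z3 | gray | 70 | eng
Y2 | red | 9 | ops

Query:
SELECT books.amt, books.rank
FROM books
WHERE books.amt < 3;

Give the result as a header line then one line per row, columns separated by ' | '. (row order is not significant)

== RESULT ==
books.amt | books.rank
1 | 7

Derivation:
After WHERE (1 rows):
books.amt | books.score | books.rank
1 | 7 | 7
After SELECT (1 rows):
books.amt | books.rank
1 | 7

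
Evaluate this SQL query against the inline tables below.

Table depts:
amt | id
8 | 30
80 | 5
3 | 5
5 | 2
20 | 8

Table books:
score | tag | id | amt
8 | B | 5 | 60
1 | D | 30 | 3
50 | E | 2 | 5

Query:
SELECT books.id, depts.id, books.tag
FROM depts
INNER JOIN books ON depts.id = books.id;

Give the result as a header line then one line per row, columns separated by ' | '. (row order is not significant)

== RESULT ==
books.id | depts.id | books.tag
30 | 30 | D
5 | 5 | B
5 | 5 | B
2 | 2 | E

Derivation:
After JOIN books (4 rows):
depts.amt | depts.id | books.score | books.tag | books.id | books.amt
8 | 30 | 1 | D | 30 | 3
80 | 5 | 8 | B | 5 | 60
3 | 5 | 8 | B | 5 | 60
5 | 2 | 50 | E | 2 | 5
After SELECT (4 rows):
books.id | depts.id | books.tag
30 | 30 | D
5 | 5 | B
5 | 5 | B
2 | 2 | E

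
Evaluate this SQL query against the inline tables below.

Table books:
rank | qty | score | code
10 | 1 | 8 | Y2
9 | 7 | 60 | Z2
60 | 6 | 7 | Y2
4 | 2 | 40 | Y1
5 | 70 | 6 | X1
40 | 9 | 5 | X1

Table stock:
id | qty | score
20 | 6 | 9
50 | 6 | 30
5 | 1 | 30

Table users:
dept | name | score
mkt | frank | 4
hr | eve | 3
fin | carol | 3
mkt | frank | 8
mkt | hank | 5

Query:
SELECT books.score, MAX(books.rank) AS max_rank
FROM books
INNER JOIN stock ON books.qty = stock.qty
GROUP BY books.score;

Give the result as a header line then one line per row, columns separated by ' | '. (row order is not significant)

After JOIN stock (3 rows):
books.rank | books.qty | books.score | books.code | stock.id | stock.qty | stock.score
10 | 1 | 8 | Y2 | 5 | 1 | 30
60 | 6 | 7 | Y2 | 20 | 6 | 9
60 | 6 | 7 | Y2 | 50 | 6 | 30
After GROUP BY (2 rows):
books.score | max_rank
8 | 10
7 | 60

== RESULT ==
books.score | max_rank
8 | 10
7 | 60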